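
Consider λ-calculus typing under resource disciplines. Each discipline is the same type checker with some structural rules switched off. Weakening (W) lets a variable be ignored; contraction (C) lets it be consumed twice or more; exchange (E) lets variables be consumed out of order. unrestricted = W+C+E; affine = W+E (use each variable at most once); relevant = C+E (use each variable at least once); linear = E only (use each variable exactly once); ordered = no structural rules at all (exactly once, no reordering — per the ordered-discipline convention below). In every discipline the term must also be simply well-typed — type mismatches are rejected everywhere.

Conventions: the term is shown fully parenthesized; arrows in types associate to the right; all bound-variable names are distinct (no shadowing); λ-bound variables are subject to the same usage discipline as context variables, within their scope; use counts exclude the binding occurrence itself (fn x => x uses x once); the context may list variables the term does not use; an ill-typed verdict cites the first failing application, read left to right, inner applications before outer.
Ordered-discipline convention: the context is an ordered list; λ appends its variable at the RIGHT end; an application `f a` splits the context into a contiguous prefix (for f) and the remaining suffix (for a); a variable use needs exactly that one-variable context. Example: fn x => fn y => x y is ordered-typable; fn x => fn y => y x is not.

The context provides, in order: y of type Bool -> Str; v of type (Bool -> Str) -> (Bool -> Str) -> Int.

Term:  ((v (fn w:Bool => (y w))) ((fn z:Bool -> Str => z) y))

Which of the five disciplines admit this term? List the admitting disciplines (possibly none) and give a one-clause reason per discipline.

admitting disciplines: relevant, unrestricted
variable uses: y: 2×, v: 1×, w [bound]: 1×, z [bound]: 1×
left-to-right use order: v, y, w, z, y
typing: the term checks, with type Int
ordered: ✗ — uses contraction: y ×2
linear: ✗ — uses contraction: y ×2
affine: ✗ — uses contraction: y ×2
relevant: ✓ — y, v, w, z: all used, weakening unneeded
unrestricted: ✓ — well-typed at Int; no restrictions here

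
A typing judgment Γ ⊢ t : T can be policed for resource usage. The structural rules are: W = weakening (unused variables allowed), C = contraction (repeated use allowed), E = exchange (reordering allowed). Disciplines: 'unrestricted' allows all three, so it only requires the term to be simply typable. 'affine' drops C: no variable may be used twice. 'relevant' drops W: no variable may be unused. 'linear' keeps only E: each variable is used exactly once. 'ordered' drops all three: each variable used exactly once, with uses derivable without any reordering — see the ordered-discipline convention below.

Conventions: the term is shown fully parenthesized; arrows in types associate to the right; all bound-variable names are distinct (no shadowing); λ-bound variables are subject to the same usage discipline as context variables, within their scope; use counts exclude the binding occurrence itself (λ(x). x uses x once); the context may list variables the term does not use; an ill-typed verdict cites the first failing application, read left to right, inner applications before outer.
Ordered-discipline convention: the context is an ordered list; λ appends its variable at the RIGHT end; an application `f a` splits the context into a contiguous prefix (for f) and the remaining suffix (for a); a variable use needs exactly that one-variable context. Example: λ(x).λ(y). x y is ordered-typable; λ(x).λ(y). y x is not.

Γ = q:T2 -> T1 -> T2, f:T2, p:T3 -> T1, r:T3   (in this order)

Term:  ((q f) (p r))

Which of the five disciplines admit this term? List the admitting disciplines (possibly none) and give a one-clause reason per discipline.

admitted in: ordered, linear, affine, relevant, unrestricted
use counts: q=1; f=1; p=1; r=1
use order (left to right): q, f, p, r
typing: well-typed — term : T2
ordered: ✓ — q, f, p, r once each; derivable with no W/C/E
linear: ✓ — single use per variable (q, f, p, r)
affine: ✓ — none of q, f, p, r used more than once
relevant: ✓ — every one of q, f, p, r appears
unrestricted: ✓ — typability at T2 is all that's needed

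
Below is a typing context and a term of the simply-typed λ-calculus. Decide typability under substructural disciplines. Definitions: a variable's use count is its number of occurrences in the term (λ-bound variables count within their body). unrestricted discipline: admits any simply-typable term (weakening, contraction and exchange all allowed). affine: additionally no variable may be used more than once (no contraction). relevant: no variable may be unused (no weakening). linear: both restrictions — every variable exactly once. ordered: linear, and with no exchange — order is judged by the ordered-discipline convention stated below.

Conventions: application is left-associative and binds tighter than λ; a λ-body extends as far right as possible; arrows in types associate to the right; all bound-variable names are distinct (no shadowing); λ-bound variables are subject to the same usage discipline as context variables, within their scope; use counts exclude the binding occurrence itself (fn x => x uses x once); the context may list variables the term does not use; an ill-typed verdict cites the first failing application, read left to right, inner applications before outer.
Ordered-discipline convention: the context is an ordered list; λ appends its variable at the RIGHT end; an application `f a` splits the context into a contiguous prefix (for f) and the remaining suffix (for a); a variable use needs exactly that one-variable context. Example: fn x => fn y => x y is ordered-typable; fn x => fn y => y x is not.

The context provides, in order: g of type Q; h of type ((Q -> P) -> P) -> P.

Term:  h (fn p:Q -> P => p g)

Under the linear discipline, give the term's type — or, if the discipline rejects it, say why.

term : P
variable uses: g: 1; h: 1; p [bound]: 1
order of uses: h, p, g
typing: well-typed at P
summary: ordered ✗; linear ✓; affine ✓; relevant ✓; unrestricted ✓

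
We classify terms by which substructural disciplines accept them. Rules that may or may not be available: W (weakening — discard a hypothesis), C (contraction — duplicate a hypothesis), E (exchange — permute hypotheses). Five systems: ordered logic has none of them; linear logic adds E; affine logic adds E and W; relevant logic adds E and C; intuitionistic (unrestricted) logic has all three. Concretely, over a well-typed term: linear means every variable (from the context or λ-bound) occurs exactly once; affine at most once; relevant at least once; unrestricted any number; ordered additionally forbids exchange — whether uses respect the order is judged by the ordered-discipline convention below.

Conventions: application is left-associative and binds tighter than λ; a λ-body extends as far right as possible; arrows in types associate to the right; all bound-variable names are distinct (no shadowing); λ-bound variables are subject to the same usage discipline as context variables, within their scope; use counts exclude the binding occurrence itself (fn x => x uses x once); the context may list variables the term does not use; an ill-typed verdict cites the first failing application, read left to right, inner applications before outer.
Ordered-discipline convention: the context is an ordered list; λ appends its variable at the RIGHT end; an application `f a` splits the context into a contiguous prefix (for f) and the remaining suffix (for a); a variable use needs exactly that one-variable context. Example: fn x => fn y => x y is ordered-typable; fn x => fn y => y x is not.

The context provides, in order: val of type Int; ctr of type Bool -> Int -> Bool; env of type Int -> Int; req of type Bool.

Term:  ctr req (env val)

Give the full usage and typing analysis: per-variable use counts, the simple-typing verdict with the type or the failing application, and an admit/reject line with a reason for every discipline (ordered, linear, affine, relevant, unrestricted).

counts: val=1, ctr=1, env=1, req=1
uses in reading order: ctr, req, env, val
typing: ✓ — Bool
ordered ✗ (use order ctr, req, env, val needs exchange)
linear ✓ (val, ctr, env, req: one use apiece)
affine ✓ (none of val, ctr, env, req used more than once)
relevant ✓ (every one of val, ctr, env, req appears)
unrestricted ✓ (simply typable at Bool; W, C, E all held)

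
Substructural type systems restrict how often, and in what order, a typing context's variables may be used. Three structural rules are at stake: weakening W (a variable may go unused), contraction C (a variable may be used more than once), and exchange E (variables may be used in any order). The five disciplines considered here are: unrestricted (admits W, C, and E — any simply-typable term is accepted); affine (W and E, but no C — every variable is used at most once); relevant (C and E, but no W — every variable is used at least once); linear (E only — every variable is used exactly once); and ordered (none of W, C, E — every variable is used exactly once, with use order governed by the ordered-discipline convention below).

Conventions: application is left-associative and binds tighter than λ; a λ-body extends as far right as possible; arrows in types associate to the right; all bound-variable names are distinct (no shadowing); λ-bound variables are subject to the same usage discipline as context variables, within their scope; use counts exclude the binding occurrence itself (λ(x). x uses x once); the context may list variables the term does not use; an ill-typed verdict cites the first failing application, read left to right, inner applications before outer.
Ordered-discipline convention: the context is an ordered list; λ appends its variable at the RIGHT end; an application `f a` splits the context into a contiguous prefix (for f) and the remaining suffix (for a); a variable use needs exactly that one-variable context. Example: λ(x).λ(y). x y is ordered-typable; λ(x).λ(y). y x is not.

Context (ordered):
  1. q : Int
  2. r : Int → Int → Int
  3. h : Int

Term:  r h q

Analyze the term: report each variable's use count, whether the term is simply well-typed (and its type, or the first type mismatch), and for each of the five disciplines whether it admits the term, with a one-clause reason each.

use counts: q ×1, r ×1, h ×1
left-to-right use order: r, h, q
typing: well-typed — term : Int
ordered: ✗, no ordered split (uses run r, h, q)
linear: ✓, q, r, h: one use apiece
affine: ✓, no duplicate uses among q, r, h
relevant: ✓, at least one use each (q, r, h)
unrestricted: ✓, well-typed at Int; no restrictions here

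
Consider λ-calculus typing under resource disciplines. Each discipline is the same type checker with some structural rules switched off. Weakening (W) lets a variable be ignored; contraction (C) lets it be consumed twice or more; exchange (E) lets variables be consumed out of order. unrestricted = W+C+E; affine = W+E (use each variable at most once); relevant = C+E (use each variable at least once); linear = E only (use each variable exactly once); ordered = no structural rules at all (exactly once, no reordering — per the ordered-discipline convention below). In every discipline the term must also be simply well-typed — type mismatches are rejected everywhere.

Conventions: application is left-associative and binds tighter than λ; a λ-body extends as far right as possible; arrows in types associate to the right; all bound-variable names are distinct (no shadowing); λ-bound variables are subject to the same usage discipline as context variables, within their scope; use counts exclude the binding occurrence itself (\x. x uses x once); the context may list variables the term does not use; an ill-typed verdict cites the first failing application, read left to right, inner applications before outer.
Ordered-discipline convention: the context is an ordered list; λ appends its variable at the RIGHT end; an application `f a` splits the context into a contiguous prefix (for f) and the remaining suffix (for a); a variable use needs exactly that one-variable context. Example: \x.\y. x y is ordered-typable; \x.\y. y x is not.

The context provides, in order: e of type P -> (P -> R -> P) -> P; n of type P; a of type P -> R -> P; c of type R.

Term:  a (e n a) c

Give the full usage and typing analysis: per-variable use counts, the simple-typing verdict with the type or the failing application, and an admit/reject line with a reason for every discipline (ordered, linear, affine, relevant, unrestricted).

use counts: e=1, n=1, a=2, c=1
order of uses: a, e, n, a, c
typing: ✓ — P
ordered: ✗, repeated use of a ×2
linear: ✗, repeated use of a ×2
affine: ✗, repeated use of a ×2
relevant: ✓, e, n, a, c: all used, weakening unneeded
unrestricted: ✓, typability at P is all that's needed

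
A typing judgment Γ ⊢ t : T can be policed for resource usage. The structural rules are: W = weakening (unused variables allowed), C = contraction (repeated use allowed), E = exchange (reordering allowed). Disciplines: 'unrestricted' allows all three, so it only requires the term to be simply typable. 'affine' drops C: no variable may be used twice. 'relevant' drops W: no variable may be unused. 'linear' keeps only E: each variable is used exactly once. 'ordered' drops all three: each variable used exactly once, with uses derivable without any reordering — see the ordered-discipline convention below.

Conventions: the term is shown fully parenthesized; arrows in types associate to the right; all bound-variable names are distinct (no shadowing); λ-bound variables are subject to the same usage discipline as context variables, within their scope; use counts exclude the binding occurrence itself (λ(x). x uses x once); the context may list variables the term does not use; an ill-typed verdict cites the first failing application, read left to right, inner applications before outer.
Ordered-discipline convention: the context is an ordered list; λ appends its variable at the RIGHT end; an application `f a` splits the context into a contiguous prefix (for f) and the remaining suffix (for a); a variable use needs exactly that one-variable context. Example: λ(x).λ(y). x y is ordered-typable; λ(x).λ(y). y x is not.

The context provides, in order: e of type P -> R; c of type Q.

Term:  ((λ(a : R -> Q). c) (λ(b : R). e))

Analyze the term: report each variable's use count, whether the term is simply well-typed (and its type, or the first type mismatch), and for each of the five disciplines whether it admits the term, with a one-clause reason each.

variable uses: e ×1; c ×1; a (bound) ×0; b (bound) ×0
order of uses: c, e
typing: ill-typed: an argument R -> P -> R mismatches the expected R -> Q
ordered: ✗, not simply typable
linear: ✗, fails simple typing
affine: ✗, a type mismatch blocks all five
relevant: ✗, the type mismatch rejects it
unrestricted: ✗, not simply typable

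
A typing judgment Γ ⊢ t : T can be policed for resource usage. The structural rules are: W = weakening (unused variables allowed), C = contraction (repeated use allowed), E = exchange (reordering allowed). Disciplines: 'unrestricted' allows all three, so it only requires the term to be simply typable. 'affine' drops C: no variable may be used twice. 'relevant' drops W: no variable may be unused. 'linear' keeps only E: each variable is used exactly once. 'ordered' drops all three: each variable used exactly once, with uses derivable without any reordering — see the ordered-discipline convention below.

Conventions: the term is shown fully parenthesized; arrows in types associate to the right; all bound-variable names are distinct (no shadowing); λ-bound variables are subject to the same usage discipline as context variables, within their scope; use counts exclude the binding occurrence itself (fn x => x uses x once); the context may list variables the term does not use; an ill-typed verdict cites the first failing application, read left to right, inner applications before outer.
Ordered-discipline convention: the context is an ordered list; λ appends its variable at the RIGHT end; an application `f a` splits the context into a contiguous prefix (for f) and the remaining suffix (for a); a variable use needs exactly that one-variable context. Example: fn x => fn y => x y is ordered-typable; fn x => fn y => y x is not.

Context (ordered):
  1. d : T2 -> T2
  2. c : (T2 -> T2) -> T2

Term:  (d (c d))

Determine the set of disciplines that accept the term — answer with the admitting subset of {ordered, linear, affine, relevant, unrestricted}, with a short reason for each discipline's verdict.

accepted by: relevant, unrestricted
variable uses: d=2, c=1
uses in reading order: d, c, d
typing: the term checks, with type T2
ordered: ✗, needs contraction — d ×2
linear: ✗, needs contraction — d ×2
affine: ✗, needs contraction — d ×2
relevant: ✓, at least one use each (d, c)
unrestricted: ✓, typability at T2 is all that's needed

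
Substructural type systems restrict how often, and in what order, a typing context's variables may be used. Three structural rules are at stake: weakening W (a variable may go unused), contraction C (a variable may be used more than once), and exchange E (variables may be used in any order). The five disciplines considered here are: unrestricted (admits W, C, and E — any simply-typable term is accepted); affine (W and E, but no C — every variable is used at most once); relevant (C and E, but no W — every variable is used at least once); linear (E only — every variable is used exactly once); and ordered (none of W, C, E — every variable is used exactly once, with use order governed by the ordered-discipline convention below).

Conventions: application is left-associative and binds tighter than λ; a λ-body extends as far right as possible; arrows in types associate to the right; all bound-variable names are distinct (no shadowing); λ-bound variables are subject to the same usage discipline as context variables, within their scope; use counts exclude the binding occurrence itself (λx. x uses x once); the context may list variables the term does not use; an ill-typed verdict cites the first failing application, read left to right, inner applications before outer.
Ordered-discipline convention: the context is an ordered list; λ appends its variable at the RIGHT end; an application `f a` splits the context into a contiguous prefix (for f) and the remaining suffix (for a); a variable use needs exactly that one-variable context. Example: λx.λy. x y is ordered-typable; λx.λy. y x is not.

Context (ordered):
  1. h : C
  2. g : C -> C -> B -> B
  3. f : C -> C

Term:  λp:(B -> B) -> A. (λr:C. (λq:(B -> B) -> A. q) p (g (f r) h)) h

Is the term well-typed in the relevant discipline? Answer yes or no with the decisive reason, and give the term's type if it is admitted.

yes — none of h, g, f, p, r, q goes unused; term : ((B -> B) -> A) -> A
usage: h=2, g=1, f=1, p (λ-bound)=1, r (λ-bound)=1, q (λ-bound)=1
order of uses: q, p, g, f, r, h, h
typing: well-typed at ((B -> B) -> A) -> A
summary: ordered ✗ | linear ✗ | affine ✗ | relevant ✓ | unrestricted ✓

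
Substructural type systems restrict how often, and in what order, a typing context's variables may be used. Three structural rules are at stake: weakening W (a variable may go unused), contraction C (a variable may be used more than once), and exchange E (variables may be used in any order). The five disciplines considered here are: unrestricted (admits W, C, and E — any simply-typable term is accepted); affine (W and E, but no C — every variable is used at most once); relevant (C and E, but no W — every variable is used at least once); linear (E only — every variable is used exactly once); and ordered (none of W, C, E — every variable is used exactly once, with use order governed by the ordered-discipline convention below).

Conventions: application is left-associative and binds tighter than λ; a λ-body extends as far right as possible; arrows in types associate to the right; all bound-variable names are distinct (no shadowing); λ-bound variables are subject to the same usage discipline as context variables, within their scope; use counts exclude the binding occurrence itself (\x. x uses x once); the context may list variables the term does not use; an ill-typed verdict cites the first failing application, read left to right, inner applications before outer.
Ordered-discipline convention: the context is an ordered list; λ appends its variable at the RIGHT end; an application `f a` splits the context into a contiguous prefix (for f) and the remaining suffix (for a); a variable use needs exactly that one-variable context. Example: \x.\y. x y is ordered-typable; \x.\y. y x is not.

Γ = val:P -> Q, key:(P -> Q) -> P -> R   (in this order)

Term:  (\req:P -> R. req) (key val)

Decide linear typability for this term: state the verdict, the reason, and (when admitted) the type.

yes — each of val, key, req used exactly once; term : P -> R
usage: val: 1; key: 1; req (λ-bound): 1
left-to-right use order: req, key, val
typing: the term checks, with type P -> R
across the five disciplines: ordered ✗ · linear ✓ · affine ✓ · relevant ✓ · unrestricted ✓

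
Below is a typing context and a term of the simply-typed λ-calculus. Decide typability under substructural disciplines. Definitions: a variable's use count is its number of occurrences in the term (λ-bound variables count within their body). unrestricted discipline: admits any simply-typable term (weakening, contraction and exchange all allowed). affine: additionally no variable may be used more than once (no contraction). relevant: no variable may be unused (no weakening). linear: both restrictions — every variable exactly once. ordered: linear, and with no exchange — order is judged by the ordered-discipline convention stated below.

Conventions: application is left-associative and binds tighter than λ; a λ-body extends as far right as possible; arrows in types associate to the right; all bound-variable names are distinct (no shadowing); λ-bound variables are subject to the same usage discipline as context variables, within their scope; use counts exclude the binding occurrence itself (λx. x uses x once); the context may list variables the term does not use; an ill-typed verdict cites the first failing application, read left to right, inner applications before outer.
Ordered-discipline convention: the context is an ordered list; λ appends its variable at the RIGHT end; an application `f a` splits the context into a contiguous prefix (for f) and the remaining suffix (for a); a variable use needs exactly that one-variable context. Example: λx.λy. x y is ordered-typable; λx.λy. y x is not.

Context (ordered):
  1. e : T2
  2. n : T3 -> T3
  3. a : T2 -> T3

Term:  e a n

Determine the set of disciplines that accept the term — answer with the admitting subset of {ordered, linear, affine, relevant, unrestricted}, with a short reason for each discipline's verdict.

accepted by: none
counts: e: 1, n: 1, a: 1
left-to-right use order: e, a, n
typing: ill-typed: non-function type T2 applied to an argument
ordered: ✗ — the type mismatch rejects it
linear: ✗ — not simply typable
affine: ✗ — fails simple typing
relevant: ✗ — a type mismatch blocks all five
unrestricted: ✗ — the type mismatch rejects it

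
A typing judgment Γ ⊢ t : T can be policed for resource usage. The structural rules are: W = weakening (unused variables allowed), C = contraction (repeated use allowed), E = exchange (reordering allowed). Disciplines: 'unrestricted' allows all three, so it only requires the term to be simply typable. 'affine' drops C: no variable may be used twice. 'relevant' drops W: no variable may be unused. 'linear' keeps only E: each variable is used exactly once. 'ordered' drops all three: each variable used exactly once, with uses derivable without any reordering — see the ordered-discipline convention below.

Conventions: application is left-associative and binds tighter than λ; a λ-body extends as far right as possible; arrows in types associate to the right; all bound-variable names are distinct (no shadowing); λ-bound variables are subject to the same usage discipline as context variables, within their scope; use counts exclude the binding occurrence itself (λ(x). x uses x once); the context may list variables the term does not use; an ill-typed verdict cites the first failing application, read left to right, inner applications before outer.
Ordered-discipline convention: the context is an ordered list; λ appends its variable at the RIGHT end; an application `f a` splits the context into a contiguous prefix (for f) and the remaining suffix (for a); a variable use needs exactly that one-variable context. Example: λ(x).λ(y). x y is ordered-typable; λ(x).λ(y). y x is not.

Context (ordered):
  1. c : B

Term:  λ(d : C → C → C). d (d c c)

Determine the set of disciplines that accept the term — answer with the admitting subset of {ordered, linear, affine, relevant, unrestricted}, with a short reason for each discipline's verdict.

admitting disciplines: none
use counts: c: 2, d (bound): 2
uses in reading order: d, d, c, c
typing: ill-typed: an application expects C but receives B
ordered: ✗ — fails simple typing
linear: ✗ — a type mismatch blocks all five
affine: ✗ — the type mismatch rejects it
relevant: ✗ — not simply typable
unrestricted: ✗ — fails simple typing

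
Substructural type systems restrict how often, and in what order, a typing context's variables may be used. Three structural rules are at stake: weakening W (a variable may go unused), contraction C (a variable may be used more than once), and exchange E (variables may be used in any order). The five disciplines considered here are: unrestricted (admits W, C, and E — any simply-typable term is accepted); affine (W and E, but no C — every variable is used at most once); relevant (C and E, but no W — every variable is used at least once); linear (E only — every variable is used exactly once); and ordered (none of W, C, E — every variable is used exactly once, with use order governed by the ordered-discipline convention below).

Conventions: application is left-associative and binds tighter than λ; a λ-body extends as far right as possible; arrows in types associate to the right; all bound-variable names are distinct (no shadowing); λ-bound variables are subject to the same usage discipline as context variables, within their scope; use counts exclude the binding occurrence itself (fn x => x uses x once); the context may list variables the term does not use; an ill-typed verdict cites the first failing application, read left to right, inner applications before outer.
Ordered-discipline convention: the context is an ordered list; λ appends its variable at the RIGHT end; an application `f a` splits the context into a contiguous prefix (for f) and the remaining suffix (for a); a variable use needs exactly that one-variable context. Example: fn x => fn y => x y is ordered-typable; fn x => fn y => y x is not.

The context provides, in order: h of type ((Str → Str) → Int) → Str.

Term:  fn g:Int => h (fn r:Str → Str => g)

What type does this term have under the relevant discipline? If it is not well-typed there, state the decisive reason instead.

not well-typed under relevant — needs weakening: r unused
variable uses: h: 1×, g (bound): 1×, r (bound): 0×
use order (left to right): h, g
typing: well-typed at Int → Str
per-discipline verdicts: ordered ✗ · linear ✗ · affine ✓ · relevant ✗ · unrestricted ✓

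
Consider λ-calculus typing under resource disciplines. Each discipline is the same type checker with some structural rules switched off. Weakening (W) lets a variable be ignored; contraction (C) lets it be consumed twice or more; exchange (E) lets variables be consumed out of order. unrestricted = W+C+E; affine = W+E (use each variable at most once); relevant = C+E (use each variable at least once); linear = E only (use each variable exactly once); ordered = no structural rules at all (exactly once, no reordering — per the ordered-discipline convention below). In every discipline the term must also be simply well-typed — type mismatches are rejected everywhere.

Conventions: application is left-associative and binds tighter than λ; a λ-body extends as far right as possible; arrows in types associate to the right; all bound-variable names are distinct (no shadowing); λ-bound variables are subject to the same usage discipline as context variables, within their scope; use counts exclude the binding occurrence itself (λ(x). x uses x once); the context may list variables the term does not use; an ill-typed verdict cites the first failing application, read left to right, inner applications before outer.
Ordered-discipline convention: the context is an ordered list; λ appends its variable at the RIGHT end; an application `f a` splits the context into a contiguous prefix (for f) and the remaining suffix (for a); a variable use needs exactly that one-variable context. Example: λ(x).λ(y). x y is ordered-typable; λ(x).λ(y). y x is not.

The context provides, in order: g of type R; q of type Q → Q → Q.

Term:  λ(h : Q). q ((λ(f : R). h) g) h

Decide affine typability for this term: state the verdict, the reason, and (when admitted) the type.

no — uses contraction: h ×2
usage: g ×1; q ×1; h [bound] ×2; f [bound] ×0
left-to-right use order: q, h, g, h
typing: well-typed at Q → Q
summary: ordered ✗ | linear ✗ | affine ✗ | relevant ✗ | unrestricted ✓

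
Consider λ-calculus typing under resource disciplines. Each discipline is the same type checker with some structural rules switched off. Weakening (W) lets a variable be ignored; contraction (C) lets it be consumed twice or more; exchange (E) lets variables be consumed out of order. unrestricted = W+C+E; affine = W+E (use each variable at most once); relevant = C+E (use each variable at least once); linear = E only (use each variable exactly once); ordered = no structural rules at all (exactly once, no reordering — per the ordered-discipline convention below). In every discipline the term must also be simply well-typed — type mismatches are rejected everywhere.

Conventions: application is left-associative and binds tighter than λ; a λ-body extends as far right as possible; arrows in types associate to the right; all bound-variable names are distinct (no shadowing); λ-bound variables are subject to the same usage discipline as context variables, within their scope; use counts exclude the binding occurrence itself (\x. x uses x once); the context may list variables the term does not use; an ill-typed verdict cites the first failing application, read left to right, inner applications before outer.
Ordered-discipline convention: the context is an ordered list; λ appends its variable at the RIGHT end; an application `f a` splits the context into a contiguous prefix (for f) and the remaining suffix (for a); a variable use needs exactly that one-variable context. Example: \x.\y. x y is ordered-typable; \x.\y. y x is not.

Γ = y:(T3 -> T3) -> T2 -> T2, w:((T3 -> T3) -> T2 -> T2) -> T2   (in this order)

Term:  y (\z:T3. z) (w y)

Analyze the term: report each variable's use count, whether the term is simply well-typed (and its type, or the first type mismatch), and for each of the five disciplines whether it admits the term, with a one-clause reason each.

counts: y: 2×, w: 1×, z (bound): 1×
order of uses: y, z, w, y
typing: ✓ — T2
ordered ✗ (needs contraction — y ×2)
linear ✗ (needs contraction — y ×2)
affine ✗ (needs contraction — y ×2)
relevant ✓ (at least one use each (y, w, z))
unrestricted ✓ (typability at T2 is all that's needed)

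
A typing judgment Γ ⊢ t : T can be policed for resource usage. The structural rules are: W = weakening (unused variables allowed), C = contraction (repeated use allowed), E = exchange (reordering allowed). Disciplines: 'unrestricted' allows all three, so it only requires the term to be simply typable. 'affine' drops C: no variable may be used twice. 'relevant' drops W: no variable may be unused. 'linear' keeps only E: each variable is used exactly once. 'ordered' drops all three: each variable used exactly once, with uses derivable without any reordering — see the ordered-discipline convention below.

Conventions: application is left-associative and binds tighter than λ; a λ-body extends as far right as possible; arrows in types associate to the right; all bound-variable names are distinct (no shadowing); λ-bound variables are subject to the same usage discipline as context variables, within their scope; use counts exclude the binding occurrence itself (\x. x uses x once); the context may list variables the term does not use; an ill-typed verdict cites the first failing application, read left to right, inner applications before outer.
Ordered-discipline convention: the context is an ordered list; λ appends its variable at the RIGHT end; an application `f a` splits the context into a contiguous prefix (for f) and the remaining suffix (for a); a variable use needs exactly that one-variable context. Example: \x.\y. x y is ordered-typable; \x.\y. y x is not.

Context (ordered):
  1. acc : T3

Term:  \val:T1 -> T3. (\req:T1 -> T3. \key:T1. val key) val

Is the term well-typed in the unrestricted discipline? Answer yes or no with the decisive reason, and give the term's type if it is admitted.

yes — well-typed at (T1 -> T3) -> T1 -> T3; no restrictions here; term : (T1 -> T3) -> T1 -> T3
variable uses: acc: 0×; val [bound]: 2×; req [bound]: 0×; key [bound]: 1×
left-to-right use order: val, key, val
typing: well-typed — term : (T1 -> T3) -> T1 -> T3
all disciplines: ordered ✗ | linear ✗ | affine ✗ | relevant ✗ | unrestricted ✓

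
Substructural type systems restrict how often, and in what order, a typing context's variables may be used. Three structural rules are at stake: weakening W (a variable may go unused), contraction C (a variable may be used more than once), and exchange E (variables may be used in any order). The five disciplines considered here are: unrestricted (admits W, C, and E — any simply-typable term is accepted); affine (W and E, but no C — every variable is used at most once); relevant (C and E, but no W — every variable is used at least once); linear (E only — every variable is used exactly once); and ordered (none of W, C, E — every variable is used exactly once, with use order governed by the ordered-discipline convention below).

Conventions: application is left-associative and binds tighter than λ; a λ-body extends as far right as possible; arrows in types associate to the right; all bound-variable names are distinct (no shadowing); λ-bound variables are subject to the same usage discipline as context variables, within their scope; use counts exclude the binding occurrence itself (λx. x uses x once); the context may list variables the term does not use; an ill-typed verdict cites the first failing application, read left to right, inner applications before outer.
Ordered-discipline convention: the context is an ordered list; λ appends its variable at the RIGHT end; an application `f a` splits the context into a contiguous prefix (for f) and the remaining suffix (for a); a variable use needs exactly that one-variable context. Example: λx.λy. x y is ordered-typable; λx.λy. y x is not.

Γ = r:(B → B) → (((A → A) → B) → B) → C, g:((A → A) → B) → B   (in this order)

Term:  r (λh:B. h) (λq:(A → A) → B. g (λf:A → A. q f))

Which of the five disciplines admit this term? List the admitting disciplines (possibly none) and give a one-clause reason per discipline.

admitting disciplines: ordered, linear, affine, relevant, unrestricted
usage: r=1, g=1, h (bound)=1, q (bound)=1, f (bound)=1
left-to-right use order: r, h, g, q, f
typing: well-typed at C
ordered: ✓, single-use (r, g, h, q, f), ordered derivation ok
linear: ✓, exactly-once usage across r, g, h, q, f
affine: ✓, at most one use each (r, g, h, q, f)
relevant: ✓, every one of r, g, h, q, f appears
unrestricted: ✓, type-checks (C) and nothing is barred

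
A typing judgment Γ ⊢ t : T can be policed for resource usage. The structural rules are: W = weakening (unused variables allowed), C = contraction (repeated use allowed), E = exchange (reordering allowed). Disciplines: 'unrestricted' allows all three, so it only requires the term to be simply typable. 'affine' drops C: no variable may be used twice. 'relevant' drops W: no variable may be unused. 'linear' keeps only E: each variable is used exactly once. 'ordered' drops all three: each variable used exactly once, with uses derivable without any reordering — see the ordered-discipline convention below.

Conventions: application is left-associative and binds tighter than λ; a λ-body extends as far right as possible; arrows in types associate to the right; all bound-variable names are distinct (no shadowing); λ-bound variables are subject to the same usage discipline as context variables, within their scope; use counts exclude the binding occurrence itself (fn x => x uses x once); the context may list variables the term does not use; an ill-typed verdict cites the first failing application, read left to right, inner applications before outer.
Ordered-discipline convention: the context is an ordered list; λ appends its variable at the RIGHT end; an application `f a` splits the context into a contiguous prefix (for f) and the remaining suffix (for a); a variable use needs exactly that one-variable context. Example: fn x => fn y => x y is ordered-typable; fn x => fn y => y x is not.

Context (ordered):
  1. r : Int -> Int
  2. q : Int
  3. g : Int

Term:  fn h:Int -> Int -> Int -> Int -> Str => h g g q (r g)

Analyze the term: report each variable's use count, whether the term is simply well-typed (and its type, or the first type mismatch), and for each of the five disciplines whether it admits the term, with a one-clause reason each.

counts: r ×1; q ×1; g ×3; h (bound) ×1
order of uses: h, g, g, q, r, g
typing: well-typed at (Int -> Int -> Int -> Int -> Str) -> Str
ordered ✗ (needs contraction — g ×3)
linear ✗ (needs contraction — g ×3)
affine ✗ (needs contraction — g ×3)
relevant ✓ (every one of r, q, g, h appears)
unrestricted ✓ (well-typed at (Int -> Int -> Int -> Int -> Str) -> Str; no restrictions here)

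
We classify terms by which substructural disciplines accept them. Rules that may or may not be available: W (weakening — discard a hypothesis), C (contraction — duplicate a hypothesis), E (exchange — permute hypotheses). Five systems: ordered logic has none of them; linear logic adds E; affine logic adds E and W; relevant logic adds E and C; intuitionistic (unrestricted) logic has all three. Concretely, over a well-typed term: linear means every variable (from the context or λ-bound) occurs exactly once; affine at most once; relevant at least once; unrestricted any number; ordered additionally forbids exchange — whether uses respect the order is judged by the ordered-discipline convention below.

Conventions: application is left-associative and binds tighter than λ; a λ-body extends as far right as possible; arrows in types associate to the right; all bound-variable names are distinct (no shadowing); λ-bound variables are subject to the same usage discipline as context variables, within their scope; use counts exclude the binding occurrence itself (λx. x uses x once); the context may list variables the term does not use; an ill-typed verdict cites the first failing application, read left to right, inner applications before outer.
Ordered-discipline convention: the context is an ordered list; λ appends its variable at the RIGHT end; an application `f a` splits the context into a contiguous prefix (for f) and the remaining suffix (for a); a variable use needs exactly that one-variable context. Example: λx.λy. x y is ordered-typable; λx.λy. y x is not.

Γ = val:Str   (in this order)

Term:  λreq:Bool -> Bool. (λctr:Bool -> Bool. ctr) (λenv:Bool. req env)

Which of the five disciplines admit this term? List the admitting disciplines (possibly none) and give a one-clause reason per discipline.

admitted in: affine, unrestricted
counts: val: 0×, req (bound): 1×, ctr (bound): 1×, env (bound): 1×
use order (left to right): ctr, req, env
typing: ✓ — (Bool -> Bool) -> Bool -> Bool
ordered: ✗, val left unused
linear: ✗, val left unused
affine: ✓, at most one use each (val, req, ctr, env)
relevant: ✗, val left unused
unrestricted: ✓, well-typed at (Bool -> Bool) -> Bool -> Bool; no restrictions here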